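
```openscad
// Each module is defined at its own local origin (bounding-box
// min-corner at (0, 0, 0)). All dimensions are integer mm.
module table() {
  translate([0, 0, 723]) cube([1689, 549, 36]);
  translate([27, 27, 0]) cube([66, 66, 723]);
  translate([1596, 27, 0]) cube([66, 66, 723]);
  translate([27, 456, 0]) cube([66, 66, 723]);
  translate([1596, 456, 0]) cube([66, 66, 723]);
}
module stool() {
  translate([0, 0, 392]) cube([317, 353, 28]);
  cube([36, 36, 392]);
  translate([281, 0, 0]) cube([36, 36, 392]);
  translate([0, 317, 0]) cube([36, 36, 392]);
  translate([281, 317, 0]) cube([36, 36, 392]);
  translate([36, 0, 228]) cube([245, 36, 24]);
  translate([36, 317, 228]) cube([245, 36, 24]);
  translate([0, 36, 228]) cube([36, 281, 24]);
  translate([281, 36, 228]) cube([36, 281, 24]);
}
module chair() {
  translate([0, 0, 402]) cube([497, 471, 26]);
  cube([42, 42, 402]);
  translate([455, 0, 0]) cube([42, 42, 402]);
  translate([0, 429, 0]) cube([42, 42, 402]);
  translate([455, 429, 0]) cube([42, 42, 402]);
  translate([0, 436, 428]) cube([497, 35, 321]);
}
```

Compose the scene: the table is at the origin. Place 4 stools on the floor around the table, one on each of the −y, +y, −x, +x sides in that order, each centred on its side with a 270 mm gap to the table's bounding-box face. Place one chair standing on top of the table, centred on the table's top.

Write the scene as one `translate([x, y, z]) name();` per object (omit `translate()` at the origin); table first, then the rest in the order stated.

table();
translate([686, -623, 0]) stool();
translate([686, 819, 0]) stool();
translate([-587, 98, 0]) stool();
translate([1959, 98, 0]) stool();
translate([596, 39, 759]) chair();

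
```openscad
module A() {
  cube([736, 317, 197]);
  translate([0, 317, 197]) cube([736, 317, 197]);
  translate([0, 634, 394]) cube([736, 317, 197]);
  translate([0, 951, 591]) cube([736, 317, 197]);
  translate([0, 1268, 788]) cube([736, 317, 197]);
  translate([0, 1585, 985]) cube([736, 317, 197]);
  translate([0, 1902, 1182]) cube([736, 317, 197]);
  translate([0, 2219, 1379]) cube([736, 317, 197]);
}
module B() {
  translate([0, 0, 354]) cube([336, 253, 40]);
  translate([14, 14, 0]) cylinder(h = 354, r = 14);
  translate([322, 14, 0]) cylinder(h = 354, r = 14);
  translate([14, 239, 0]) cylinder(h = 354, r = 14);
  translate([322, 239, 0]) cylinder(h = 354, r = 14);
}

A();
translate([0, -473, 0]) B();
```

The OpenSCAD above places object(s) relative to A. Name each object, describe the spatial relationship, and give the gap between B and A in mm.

The stool's nearest face is 220 mm from the staircase's −y face.

A is a staircase. B is a stool. The stool is on the floor beside the staircase on its −y side. The gap between the stool and the staircase is 220 mm.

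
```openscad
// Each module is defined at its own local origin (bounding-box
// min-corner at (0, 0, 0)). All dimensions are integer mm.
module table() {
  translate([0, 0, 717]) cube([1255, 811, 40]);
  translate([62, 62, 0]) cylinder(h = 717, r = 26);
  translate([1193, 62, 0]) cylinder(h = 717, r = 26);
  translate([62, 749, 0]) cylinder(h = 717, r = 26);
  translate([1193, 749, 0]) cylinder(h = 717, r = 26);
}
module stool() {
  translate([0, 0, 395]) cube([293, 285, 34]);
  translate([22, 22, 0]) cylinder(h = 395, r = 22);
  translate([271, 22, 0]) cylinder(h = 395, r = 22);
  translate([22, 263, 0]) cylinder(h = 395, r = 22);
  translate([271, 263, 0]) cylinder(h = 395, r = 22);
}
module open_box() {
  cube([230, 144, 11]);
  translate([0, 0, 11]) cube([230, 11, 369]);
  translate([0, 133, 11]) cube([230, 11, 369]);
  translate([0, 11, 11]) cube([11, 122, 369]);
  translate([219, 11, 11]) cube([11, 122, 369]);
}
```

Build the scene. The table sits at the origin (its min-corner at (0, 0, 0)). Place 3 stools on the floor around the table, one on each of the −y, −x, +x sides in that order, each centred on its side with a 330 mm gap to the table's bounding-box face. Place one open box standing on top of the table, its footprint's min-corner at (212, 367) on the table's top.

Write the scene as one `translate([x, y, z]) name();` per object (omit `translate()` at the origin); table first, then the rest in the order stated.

table();
translate([481, -615, 0]) stool();
translate([-623, 263, 0]) stool();
translate([1585, 263, 0]) stool();
translate([212, 367, 757]) open_box();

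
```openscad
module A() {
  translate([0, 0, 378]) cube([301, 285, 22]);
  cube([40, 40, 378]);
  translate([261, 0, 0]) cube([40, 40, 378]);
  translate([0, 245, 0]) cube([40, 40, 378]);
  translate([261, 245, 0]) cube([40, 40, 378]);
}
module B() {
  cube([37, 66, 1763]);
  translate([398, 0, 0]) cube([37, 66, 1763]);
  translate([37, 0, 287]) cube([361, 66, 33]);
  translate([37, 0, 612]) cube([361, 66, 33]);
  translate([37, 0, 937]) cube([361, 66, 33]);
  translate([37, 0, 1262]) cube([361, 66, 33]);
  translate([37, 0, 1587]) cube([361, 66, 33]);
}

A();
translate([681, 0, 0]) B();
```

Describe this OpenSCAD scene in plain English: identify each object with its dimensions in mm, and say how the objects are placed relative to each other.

A is a four-legged stool. The seat is a 301×285×22 mm slab whose top surface is at z = 400 mm; four square legs, each 40×40 mm in cross-section, run from the floor (z = 0) to the underside of the seat, each flush with a corner of the seat.

B is a wooden ladder with two side rails of 37×66 mm section and 1763 mm height, set 435 mm apart overall. Between them run 5 rectangular rungs (66 mm deep, 33 mm thick), front faces flush with the rails' −y face. The bottom of the first rung is 287 mm above the floor and each subsequent rung is 325 mm higher than the one below.

The ladder is on the floor beside the stool on its +x side.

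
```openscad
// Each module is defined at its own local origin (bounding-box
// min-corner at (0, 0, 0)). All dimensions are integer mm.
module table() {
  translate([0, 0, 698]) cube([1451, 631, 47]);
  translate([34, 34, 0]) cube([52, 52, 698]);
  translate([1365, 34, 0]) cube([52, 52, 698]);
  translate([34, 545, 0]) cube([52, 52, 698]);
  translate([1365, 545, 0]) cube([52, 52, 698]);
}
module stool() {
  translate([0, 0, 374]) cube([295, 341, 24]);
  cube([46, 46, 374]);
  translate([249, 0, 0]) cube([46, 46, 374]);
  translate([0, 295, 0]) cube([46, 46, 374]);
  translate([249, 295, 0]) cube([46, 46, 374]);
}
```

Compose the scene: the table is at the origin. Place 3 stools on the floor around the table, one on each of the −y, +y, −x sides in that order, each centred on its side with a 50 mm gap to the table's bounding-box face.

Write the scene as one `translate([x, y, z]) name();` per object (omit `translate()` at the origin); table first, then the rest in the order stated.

table();
translate([578, -391, 0]) stool();
translate([578, 681, 0]) stool();
translate([-345, 145, 0]) stool();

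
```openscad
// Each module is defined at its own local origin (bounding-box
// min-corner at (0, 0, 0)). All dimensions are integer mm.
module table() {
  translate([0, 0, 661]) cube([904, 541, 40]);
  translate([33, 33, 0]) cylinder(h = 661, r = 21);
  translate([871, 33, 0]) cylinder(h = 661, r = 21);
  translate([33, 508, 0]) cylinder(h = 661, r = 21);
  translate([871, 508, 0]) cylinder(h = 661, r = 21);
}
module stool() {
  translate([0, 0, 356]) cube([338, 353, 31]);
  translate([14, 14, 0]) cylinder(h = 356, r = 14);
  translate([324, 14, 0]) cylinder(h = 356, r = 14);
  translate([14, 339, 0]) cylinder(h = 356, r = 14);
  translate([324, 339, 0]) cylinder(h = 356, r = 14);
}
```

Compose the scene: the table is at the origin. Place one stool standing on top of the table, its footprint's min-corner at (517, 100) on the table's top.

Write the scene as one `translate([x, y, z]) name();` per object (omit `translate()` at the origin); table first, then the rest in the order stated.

table();
translate([517, 100, 701]) stool();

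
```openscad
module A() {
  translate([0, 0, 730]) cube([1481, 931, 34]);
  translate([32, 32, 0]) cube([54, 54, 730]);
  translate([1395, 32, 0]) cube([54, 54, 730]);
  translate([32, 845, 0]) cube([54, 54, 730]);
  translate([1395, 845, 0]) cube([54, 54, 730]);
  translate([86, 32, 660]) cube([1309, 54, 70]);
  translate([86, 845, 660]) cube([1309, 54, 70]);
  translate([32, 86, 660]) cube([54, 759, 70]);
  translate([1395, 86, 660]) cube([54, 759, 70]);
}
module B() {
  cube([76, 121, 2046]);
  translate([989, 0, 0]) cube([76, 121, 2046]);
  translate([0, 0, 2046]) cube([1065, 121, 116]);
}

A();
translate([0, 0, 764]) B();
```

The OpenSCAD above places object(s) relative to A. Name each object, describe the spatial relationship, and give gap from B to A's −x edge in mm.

The door frame's min-x is at 0; the table's min-x is 0; gap = 0 mm.

A is a table. B is a door frame. The door frame is on top of the table. The gap from the door frame to the table's −x edge is 0 mm.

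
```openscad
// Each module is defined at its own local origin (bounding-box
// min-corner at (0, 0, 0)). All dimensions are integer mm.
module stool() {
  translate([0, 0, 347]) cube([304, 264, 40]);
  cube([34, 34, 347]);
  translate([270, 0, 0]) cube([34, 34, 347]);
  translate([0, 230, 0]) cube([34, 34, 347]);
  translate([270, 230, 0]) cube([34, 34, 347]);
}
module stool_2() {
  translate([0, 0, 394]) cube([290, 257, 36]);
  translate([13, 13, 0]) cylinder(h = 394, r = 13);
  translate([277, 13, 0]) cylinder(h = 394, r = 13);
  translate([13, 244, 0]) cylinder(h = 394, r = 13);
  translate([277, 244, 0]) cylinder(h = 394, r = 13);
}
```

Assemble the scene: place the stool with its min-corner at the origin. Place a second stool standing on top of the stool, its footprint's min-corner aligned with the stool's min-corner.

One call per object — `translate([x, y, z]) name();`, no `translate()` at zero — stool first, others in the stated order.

stool();
translate([0, 0, 387]) stool_2();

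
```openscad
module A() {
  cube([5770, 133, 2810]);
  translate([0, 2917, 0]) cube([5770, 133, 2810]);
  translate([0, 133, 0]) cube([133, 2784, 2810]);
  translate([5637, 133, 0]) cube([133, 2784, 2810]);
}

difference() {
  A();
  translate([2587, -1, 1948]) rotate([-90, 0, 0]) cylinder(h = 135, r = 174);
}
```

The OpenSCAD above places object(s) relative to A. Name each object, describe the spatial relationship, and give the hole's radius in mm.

A is a house frame. The house frame has a circular hole through its front wall. The hole's radius is 174 mm.

The subtracted cylinder has r = 174 mm.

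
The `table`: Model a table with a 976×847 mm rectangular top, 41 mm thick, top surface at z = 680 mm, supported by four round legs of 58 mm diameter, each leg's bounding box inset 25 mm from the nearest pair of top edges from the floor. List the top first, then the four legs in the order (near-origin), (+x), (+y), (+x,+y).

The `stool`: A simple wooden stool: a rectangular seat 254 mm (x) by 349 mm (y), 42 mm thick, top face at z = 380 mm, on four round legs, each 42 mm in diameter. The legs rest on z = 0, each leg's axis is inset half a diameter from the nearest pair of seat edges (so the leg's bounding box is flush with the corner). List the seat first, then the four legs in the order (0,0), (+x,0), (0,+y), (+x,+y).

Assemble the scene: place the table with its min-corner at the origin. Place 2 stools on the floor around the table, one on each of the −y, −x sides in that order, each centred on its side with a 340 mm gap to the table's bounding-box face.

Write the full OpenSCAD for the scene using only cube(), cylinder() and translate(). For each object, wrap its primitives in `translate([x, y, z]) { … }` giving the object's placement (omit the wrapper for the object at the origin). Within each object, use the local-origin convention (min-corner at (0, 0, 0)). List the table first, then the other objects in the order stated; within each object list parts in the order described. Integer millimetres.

translate([0, 0, 639]) cube([976, 847, 41]);
translate([54, 54, 0]) cylinder(h = 639, r = 29);
translate([922, 54, 0]) cylinder(h = 639, r = 29);
translate([54, 793, 0]) cylinder(h = 639, r = 29);
translate([922, 793, 0]) cylinder(h = 639, r = 29);
translate([361, -689, 0]) {
  translate([0, 0, 338]) cube([254, 349, 42]);
  translate([21, 21, 0]) cylinder(h = 338, r = 21);
  translate([233, 21, 0]) cylinder(h = 338, r = 21);
  translate([21, 328, 0]) cylinder(h = 338, r = 21);
  translate([233, 328, 0]) cylinder(h = 338, r = 21);
}
translate([-594, 249, 0]) {
  translate([0, 0, 338]) cube([254, 349, 42]);
  translate([21, 21, 0]) cylinder(h = 338, r = 21);
  translate([233, 21, 0]) cylinder(h = 338, r = 21);
  translate([21, 328, 0]) cylinder(h = 338, r = 21);
  translate([233, 328, 0]) cylinder(h = 338, r = 21);
}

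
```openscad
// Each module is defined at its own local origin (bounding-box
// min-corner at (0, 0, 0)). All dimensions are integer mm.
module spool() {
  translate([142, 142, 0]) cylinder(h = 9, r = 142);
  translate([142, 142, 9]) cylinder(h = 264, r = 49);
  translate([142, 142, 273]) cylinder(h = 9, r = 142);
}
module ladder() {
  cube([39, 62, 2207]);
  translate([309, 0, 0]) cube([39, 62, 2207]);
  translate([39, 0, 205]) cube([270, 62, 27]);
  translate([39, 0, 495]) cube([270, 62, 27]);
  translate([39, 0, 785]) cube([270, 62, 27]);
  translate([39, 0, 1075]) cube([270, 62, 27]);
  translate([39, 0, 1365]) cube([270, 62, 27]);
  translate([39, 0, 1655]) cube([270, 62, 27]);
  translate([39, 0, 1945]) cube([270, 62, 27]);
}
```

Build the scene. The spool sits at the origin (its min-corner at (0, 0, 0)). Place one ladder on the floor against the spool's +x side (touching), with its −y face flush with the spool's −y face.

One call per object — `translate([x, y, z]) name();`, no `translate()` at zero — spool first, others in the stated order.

spool();
translate([284, 0, 0]) ladder();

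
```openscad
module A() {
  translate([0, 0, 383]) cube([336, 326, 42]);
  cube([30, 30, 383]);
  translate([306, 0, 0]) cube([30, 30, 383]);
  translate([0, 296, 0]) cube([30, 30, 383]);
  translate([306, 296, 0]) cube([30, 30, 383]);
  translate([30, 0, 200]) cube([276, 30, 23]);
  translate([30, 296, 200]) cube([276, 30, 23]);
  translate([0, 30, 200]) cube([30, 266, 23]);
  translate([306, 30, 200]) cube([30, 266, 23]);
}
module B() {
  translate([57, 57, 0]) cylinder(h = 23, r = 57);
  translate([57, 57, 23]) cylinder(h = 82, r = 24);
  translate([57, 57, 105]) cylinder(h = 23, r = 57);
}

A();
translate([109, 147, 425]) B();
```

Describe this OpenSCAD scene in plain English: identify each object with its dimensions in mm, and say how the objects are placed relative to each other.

A is a four-legged stool. The seat is a 336×326×42 mm slab whose top surface is at z = 425 mm; four square legs, each 30×30 mm in cross-section, run from the floor (z = 0) to the underside of the seat, each flush with a corner of the seat. Four stretchers, 30 mm wide and 23 mm tall, connect adjacent legs with their undersides at z = 200 mm, each running between the inner faces of the legs it joins and aligned with the legs' outer faces on the other axis.

B is a spool: two coaxial disc flanges of radius 57 mm and thickness 23 mm, joined by a core cylinder of radius 24 mm and height 82 mm. The lower flange rests on z = 0 and the three cylinders share a vertical axis.

The spool is on top of the stool.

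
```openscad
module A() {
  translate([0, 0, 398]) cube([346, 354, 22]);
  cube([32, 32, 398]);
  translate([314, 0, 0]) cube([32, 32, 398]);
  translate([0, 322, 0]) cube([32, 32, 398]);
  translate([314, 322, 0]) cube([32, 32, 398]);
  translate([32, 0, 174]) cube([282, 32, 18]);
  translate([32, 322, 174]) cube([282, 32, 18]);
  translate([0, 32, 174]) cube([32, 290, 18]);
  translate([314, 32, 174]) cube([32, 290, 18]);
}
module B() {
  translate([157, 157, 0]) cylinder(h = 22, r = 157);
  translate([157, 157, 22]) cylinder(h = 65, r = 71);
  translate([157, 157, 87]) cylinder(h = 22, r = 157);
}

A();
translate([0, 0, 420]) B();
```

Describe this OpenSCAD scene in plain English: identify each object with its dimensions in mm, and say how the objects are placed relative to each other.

A is a simple wooden stool: a rectangular seat 346 mm (x) by 354 mm (y), 22 mm thick, top face at z = 420 mm, on four square legs, each 32×32 mm in cross-section. The legs rest on z = 0, each flush with a corner of the seat. Four stretchers, 32 mm wide and 18 mm tall, connect adjacent legs with their undersides at z = 174 mm, each running between the inner faces of the legs it joins and aligned with the legs' outer faces on the other axis.

B is a spool: two coaxial disc flanges of radius 157 mm and thickness 22 mm, joined by a core cylinder of radius 71 mm and height 65 mm. The lower flange rests on z = 0 and the three cylinders share a vertical axis.

The spool is on top of the stool.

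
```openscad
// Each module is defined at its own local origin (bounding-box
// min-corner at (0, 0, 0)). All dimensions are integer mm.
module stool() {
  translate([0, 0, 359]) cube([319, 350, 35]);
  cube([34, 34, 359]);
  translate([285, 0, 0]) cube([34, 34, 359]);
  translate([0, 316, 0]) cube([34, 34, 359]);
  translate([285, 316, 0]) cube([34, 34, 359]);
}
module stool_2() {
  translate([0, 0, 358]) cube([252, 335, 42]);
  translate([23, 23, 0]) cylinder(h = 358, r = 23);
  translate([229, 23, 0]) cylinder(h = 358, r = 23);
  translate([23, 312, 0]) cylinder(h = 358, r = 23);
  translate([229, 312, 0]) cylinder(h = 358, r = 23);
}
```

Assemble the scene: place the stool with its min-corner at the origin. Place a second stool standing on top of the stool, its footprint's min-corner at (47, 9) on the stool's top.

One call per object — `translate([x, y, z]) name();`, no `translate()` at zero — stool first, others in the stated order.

stool();
translate([47, 9, 394]) stool_2();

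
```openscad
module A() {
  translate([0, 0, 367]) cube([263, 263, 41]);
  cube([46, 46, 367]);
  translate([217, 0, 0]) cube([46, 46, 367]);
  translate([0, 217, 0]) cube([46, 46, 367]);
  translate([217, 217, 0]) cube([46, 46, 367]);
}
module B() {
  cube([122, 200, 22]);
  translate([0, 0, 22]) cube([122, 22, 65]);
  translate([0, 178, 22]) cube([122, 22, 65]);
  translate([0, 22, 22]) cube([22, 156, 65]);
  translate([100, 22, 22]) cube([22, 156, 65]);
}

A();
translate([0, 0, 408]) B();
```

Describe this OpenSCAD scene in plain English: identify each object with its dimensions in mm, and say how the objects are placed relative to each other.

A is a four-legged stool. The seat is 263×263 mm, 41 mm thick, top at z = 408 mm. It stands on four square legs, each 46×46 mm in cross-section, from z = 0 to the seat underside, each flush with a corner of the seat.

B is an open-topped rectangular box: outside dimensions 122×200×87 mm, with a uniform wall and base thickness of 22 mm. The base is a full 122×200 slab on the floor; four walls sit on top of the base. The front and back walls (the −y and +y sides) span the full width; the two side walls fit between them.

The open box is on top of the stool.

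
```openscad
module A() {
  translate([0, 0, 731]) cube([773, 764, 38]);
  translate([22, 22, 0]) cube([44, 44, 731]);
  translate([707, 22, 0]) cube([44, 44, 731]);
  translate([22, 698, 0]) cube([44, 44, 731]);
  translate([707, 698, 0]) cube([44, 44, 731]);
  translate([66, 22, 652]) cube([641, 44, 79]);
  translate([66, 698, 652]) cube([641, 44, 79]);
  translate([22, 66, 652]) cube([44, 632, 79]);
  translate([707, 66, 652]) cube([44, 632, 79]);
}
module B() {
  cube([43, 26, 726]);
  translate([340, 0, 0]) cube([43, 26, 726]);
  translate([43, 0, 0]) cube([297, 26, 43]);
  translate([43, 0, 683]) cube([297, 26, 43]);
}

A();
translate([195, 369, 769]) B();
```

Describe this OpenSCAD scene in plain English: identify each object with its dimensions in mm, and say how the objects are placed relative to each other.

A is a rectangular dining table. The top is 773×764×38 mm with its upper surface at z = 769 mm. It stands on four 44×44 mm square legs, each inset 22 mm from the nearest pair of top edges, running from the floor to the underside of the top. Four apron rails, 44 mm thick and 79 mm tall, run between adjacent legs with their top edges flush with the underside of the top and their outer faces flush with the legs' outer faces.

B is a rectangular picture frame lying in the x–z plane (depth along y). The opening is 297 mm wide (x) by 640 mm tall (z), surrounded by a border 43 mm wide on all four sides. The frame is 26 mm deep and is made of two full-height vertical stiles with two horizontal rails fitted between them.

The picture frame is on top of the table, centred.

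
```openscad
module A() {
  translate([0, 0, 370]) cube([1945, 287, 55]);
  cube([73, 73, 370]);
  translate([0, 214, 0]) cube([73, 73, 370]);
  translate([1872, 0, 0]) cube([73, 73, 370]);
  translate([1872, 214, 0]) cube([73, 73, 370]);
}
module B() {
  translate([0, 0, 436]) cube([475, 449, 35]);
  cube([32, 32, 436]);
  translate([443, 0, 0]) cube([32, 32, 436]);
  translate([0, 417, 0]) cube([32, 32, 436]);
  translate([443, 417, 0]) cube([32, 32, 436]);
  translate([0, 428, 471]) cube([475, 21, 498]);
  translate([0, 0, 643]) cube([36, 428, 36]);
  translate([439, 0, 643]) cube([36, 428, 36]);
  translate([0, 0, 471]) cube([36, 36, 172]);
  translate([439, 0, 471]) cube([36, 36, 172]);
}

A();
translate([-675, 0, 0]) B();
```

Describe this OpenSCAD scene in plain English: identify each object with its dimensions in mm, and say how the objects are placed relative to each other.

A is a long wooden bench with a 1945 mm (x) × 287 mm (y) seat, 55 mm thick, its top surface 425 mm above the floor. Four 73 mm square legs at the seat corners, flush with the edges, run from z = 0 to the seat underside.

B is a chair: 475×449 mm seat, 35 mm thick, top at z = 471 mm, on four 32 mm square corner legs flush with the seat edges. A 21 mm thick backrest slab spans the full seat width, extending 498 mm above the seat top, its back face flush with the seat's +y edge. Two armrests of 36×36 mm section run along each side from the seat's front edge to the front of the backrest, top faces 208 mm above the seat top and outer faces flush with the seat's x-edges; a 36×36 mm post under the front of each armrest stands on the seat at the front corner.

The chair is on the floor beside the bench on its −x side.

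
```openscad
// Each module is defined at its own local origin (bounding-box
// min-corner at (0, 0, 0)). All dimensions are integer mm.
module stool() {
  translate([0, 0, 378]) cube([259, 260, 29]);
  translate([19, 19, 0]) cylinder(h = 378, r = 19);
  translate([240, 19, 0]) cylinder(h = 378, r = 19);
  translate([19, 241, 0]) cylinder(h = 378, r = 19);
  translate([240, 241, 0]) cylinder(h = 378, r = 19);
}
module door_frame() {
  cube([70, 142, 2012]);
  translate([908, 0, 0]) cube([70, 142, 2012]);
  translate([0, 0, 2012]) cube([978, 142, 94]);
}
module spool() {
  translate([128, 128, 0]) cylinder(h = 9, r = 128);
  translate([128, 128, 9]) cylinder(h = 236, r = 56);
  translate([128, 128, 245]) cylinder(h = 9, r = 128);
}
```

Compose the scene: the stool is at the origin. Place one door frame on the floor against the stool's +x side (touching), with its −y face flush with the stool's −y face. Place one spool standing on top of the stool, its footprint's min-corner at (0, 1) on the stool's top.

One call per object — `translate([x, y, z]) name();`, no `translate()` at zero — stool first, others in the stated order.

stool();
translate([259, 0, 0]) door_frame();
translate([0, 1, 407]) spool();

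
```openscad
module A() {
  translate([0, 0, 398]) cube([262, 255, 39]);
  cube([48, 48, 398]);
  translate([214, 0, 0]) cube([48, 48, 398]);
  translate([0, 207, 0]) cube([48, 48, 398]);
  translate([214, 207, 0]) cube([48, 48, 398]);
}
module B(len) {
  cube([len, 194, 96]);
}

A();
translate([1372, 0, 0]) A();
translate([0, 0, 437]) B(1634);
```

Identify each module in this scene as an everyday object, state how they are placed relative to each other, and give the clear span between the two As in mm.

Second stool starts at x = 1372; first ends at x = 262; clear span = 1372 − 262 = 1110 mm.

A is a stool. B is a beam. A beam spans the tops of two stools. The clear span between the two stools is 1110 mm.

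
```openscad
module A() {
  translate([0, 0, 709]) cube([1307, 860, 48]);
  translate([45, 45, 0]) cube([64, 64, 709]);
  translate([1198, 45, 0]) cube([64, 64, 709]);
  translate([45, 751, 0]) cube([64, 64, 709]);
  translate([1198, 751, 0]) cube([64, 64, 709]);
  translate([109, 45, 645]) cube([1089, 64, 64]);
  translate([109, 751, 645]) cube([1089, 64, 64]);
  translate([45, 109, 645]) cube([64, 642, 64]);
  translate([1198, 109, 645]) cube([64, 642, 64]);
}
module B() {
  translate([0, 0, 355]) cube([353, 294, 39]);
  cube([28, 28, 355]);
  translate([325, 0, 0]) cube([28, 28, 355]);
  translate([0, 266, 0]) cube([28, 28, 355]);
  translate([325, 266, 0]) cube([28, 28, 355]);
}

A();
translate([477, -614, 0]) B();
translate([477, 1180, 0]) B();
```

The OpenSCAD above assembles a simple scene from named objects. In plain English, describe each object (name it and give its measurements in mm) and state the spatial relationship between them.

A is a table: top 1307 mm (x) × 860 mm (y), 48 mm thick, upper face at z = 757 mm, on four 64×64 mm square legs, each inset 45 mm from the nearest pair of top edges, running from z = 0 to the bottom of the top. Four apron rails, 64 mm thick and 64 mm tall, run between adjacent legs with their top edges flush with the underside of the top and their outer faces flush with the legs' outer faces.

B is a simple wooden stool: a rectangular seat 353 mm (x) by 294 mm (y), 39 mm thick, top face at z = 394 mm, on four square legs, each 28×28 mm in cross-section. The legs rest on z = 0, each flush with a corner of the seat.

Two stools sit around the table at the −y, +y sides.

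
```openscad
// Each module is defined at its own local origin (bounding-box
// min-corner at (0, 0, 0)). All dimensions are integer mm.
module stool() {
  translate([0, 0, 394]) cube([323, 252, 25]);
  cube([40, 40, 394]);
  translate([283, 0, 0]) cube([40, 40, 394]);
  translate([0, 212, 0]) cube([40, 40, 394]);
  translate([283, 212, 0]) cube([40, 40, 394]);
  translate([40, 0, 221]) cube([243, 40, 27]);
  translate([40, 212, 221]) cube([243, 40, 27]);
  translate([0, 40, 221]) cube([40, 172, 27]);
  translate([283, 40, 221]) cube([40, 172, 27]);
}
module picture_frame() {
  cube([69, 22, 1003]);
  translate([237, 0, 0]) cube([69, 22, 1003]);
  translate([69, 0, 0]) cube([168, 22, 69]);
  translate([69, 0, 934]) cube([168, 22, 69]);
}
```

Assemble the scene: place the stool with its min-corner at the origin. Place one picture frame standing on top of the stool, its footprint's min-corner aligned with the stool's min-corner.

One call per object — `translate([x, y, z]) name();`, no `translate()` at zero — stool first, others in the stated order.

stool();
translate([0, 0, 419]) picture_frame();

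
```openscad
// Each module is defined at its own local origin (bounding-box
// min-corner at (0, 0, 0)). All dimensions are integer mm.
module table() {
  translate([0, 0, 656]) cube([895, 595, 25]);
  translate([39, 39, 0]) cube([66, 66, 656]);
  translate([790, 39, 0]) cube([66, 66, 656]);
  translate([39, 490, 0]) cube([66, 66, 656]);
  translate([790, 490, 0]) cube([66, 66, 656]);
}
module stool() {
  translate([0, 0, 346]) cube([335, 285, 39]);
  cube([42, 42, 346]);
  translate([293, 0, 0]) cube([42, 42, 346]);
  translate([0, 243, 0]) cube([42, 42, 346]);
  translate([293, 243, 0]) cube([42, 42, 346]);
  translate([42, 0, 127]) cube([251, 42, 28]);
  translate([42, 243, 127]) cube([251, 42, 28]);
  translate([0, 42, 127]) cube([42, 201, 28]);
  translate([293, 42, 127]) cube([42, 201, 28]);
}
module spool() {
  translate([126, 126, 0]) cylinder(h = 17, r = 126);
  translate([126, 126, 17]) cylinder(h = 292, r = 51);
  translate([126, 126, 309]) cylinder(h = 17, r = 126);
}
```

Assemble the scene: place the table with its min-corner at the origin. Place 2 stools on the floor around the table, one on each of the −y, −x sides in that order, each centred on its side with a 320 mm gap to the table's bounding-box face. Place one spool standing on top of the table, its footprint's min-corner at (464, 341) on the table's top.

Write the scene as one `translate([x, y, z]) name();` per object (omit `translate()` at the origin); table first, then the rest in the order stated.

table();
translate([280, -605, 0]) stool();
translate([-655, 155, 0]) stool();
translate([464, 341, 681]) spool();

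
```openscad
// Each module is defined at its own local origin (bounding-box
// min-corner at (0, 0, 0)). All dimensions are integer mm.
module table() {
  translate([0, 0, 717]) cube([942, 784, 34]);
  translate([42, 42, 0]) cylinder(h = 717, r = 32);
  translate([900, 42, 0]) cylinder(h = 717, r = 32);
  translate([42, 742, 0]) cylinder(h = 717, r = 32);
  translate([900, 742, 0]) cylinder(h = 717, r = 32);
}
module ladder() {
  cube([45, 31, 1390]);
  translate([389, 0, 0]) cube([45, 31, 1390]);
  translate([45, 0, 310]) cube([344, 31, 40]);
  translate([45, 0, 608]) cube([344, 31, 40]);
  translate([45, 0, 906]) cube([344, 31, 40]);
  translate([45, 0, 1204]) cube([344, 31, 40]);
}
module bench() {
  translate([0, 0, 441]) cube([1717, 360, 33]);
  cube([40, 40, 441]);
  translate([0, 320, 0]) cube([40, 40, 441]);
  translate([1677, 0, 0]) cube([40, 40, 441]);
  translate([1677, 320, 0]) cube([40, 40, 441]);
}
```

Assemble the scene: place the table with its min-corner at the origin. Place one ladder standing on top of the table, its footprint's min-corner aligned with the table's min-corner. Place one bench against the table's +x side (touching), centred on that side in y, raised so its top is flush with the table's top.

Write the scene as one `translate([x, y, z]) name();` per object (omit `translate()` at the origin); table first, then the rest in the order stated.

table();
translate([0, 0, 751]) ladder();
translate([942, 212, 277]) bench();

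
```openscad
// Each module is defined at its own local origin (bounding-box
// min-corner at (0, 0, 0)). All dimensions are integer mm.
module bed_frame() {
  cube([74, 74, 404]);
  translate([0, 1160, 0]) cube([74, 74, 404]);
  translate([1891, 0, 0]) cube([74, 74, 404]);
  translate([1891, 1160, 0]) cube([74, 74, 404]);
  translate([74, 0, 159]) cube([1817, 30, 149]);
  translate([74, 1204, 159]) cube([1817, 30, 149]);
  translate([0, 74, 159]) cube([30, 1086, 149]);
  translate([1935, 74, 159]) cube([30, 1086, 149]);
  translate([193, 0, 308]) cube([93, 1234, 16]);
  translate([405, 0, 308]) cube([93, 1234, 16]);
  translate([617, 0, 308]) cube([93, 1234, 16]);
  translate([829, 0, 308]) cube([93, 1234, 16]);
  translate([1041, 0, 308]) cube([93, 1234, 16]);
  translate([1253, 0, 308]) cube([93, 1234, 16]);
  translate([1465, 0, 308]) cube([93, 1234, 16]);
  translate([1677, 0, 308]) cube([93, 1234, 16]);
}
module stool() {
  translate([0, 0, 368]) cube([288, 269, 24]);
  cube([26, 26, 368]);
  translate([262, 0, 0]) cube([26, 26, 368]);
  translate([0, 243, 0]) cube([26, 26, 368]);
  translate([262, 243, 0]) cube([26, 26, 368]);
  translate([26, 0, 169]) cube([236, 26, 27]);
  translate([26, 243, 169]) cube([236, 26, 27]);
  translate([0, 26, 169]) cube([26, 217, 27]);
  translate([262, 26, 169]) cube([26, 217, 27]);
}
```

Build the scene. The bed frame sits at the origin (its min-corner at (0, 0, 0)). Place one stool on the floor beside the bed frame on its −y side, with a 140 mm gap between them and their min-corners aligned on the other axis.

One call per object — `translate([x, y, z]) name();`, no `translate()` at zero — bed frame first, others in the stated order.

bed_frame();
translate([0, -409, 0]) stool();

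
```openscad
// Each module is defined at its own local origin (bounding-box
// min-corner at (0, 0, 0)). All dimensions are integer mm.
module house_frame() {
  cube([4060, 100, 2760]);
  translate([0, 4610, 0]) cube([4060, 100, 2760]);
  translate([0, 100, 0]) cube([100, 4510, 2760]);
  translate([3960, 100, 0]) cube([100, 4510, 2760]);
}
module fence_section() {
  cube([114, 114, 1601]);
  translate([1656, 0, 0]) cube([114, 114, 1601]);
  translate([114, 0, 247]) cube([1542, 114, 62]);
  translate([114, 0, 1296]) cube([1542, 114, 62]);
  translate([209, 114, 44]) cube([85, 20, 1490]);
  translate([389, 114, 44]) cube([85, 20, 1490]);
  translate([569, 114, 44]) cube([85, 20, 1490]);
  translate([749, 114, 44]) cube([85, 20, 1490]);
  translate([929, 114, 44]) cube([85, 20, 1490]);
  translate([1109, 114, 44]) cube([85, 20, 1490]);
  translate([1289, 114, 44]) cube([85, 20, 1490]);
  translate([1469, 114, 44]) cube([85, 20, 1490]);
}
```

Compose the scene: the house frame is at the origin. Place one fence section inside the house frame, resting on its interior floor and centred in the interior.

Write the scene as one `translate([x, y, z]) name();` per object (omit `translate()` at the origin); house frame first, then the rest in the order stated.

house_frame();
translate([1145, 2288, 0]) fence_section();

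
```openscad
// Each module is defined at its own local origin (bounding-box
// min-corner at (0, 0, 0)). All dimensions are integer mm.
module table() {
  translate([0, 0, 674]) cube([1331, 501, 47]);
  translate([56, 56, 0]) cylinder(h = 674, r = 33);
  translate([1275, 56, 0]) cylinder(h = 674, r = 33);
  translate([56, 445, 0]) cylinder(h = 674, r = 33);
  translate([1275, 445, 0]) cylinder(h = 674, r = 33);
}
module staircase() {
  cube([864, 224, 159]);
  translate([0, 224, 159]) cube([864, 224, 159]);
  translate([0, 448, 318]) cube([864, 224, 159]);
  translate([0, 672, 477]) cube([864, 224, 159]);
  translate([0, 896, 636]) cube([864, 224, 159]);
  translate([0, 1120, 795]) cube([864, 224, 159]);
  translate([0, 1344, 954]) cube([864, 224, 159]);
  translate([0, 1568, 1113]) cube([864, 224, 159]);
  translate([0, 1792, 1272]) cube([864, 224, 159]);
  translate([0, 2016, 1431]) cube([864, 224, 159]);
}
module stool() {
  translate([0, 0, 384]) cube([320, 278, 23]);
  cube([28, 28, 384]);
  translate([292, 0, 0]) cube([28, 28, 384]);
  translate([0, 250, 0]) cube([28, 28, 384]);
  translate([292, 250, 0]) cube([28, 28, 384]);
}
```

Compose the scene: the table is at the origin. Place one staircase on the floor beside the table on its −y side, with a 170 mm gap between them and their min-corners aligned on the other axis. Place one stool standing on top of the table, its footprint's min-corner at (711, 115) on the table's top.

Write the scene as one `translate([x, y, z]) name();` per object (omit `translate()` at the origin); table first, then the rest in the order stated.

table();
translate([0, -2410, 0]) staircase();
translate([711, 115, 721]) stool();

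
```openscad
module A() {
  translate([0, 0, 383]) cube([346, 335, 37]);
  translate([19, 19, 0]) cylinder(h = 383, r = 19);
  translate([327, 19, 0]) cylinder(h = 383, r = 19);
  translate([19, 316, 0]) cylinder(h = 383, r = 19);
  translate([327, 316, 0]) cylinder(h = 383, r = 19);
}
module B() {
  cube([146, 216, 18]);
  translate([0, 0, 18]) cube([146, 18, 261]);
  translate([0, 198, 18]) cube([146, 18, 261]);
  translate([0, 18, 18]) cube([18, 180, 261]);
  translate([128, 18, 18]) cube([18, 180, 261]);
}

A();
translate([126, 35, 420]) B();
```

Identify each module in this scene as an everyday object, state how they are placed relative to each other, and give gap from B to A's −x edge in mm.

A is a stool. B is an open box. The open box is on top of the stool. The gap from the open box to the stool's −x edge is 126 mm.

The open box's min-x is at 126; the stool's min-x is 0; gap = 126 mm.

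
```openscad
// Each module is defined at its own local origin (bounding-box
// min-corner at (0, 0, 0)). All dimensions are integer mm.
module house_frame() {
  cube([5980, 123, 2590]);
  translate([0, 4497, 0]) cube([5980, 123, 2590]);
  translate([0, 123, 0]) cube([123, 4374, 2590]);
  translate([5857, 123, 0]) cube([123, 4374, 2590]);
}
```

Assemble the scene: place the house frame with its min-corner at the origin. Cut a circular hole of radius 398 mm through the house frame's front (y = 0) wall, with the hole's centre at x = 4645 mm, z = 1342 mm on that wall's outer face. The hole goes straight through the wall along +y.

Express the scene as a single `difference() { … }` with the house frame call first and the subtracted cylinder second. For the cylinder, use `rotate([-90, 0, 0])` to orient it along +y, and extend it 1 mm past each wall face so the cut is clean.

difference() {
  house_frame();
  translate([4645, -1, 1342]) rotate([-90, 0, 0]) cylinder(h = 125, r = 398);
}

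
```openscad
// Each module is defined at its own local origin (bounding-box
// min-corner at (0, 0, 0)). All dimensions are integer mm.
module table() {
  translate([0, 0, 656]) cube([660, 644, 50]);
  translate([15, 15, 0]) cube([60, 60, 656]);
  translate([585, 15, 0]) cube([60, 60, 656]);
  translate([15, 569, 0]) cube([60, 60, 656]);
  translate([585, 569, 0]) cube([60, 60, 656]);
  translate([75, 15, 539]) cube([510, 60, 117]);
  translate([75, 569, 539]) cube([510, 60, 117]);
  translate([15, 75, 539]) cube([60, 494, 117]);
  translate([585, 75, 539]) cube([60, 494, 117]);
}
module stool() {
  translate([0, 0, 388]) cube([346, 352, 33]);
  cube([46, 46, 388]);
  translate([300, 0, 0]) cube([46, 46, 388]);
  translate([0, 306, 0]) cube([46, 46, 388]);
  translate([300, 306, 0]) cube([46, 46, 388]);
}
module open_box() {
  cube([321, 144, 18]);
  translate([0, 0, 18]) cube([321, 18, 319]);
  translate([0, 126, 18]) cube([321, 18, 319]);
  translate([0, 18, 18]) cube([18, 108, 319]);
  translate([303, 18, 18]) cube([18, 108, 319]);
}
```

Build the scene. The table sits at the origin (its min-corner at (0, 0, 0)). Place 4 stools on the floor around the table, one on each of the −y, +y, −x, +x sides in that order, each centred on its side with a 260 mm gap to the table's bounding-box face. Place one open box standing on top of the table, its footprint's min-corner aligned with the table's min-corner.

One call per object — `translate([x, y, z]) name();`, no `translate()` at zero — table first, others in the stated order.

table();
translate([157, -612, 0]) stool();
translate([157, 904, 0]) stool();
translate([-606, 146, 0]) stool();
translate([920, 146, 0]) stool();
translate([0, 0, 706]) open_box();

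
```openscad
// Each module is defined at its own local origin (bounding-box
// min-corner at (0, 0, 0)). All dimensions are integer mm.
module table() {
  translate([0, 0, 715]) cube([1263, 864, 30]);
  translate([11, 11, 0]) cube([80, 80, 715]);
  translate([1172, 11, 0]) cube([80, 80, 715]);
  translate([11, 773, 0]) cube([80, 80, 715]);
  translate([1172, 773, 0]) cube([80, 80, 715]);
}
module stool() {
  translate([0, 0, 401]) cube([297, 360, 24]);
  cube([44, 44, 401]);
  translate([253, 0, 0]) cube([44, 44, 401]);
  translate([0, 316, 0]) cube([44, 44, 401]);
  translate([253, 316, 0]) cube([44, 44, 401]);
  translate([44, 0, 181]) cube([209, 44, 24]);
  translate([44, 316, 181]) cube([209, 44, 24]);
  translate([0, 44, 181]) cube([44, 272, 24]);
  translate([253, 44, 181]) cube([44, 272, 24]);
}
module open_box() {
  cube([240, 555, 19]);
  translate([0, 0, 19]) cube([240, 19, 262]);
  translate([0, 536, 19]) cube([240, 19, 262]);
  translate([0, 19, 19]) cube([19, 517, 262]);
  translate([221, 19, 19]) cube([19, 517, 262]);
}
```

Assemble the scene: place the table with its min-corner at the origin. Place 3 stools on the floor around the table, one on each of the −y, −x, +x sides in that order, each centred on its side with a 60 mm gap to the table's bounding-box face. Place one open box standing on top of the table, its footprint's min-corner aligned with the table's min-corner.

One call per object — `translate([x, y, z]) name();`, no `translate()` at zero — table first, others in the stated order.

table();
translate([483, -420, 0]) stool();
translate([-357, 252, 0]) stool();
translate([1323, 252, 0]) stool();
translate([0, 0, 745]) open_box();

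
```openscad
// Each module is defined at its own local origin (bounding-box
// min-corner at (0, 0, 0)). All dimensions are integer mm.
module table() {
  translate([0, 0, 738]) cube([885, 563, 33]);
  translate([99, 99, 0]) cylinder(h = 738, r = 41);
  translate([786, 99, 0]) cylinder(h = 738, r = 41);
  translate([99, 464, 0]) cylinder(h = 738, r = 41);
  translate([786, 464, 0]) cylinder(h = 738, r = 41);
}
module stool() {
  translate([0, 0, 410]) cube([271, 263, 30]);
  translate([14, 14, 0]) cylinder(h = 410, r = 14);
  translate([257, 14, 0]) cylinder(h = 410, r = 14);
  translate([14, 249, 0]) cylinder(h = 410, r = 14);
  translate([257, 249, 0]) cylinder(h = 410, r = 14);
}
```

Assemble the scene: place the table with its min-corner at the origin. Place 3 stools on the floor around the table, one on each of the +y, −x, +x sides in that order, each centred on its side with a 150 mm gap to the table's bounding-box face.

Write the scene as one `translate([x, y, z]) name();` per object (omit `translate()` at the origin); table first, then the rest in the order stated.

table();
translate([307, 713, 0]) stool();
translate([-421, 150, 0]) stool();
translate([1035, 150, 0]) stool();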